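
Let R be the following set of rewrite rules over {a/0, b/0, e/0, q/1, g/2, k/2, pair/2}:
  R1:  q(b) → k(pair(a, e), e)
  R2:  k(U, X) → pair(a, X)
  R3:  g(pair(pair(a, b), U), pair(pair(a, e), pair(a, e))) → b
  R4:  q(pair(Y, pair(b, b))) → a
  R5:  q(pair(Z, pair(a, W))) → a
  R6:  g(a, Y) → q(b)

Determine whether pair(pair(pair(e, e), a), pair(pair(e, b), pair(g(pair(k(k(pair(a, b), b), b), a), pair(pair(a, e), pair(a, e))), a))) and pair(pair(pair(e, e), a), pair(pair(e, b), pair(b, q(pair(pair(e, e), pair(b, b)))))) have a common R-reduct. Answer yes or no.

Reduce t₁ = pair(pair(pair(e, e), a), pair(pair(e, b), pair(g(pair(k(k(pair(a, b), b), b), a), pair(pair(a, e), pair(a, e))), a))):
1. pair(pair(pair(e, e), a), pair(pair(e, b), pair(g(pair(k(k(pair(a, b), b), b), a), pair(pair(a, e), pair(a, e))), a)))  →  pair(pair(pair(e, e), a), pair(pair(e, b), pair(g(pair(pair(a, b), a), pair(pair(a, e), pair(a, e))), a)))   [R2 at 2.2.1.1.1]
2. pair(pair(pair(e, e), a), pair(pair(e, b), pair(g(pair(pair(a, b), a), pair(pair(a, e), pair(a, e))), a)))  →  pair(pair(pair(e, e), a), pair(pair(e, b), pair(b, a)))   [R3 at 2.2.1]

Reduce t₂ = pair(pair(pair(e, e), a), pair(pair(e, b), pair(b, q(pair(pair(e, e), pair(b, b)))))):
1. pair(pair(pair(e, e), a), pair(pair(e, b), pair(b, q(pair(pair(e, e), pair(b, b))))))  →  pair(pair(pair(e, e), a), pair(pair(e, b), pair(b, a)))   [R4 at 2.2.2]

yes — NF(t₁) = pair(pair(pair(e, e), a), pair(pair(e, b), pair(b, a))), NF(t₂) = pair(pair(pair(e, e), a), pair(pair(e, b), pair(b, a)))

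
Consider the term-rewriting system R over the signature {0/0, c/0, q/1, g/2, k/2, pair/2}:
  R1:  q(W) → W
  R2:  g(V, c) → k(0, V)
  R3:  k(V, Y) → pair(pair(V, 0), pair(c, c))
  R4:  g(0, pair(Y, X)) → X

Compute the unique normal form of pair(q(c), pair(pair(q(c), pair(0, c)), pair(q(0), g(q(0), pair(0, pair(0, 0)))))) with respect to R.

1. pair(q(c), pair(pair(q(c), pair(0, c)), pair(q(0), g(q(0), pair(0, pair(0, 0))))))  →  pair(c, pair(pair(q(c), pair(0, c)), pair(q(0), g(q(0), pair(0, pair(0, 0))))))   [R1 at 1]
2. pair(c, pair(pair(q(c), pair(0, c)), pair(q(0), g(q(0), pair(0, pair(0, 0))))))  →  pair(c, pair(pair(c, pair(0, c)), pair(q(0), g(q(0), pair(0, pair(0, 0))))))   [R1 at 2.1.1]
3. pair(c, pair(pair(c, pair(0, c)), pair(q(0), g(q(0), pair(0, pair(0, 0))))))  →  pair(c, pair(pair(c, pair(0, c)), pair(0, g(q(0), pair(0, pair(0, 0))))))   [R1 at 2.2.1]
4. pair(c, pair(pair(c, pair(0, c)), pair(0, g(q(0), pair(0, pair(0, 0))))))  →  pair(c, pair(pair(c, pair(0, c)), pair(0, g(0, pair(0, pair(0, 0))))))   [R1 at 2.2.2.1]
5. pair(c, pair(pair(c, pair(0, c)), pair(0, g(0, pair(0, pair(0, 0))))))  →  pair(c, pair(pair(c, pair(0, c)), pair(0, pair(0, 0))))   [R4 at 2.2.2]

pair(c, pair(pair(c, pair(0, c)), pair(0, pair(0, 0))))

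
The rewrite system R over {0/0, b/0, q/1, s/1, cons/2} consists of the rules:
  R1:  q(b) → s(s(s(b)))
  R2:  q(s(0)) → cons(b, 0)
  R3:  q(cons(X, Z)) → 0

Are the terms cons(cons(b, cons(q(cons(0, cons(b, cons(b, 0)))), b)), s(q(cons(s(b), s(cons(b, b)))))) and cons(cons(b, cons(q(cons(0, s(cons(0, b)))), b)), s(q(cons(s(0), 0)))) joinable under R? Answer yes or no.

Reduce t₁ = cons(cons(b, cons(q(cons(0, cons(b, cons(b, 0)))), b)), s(q(cons(s(b), s(cons(b, b)))))):
1. cons(cons(b, cons(q(cons(0, cons(b, cons(b, 0)))), b)), s(q(cons(s(b), s(cons(b, b))))))  →  cons(cons(b, cons(0, b)), s(q(cons(s(b), s(cons(b, b))))))   [R3 at 1.2.1]
2. cons(cons(b, cons(0, b)), s(q(cons(s(b), s(cons(b, b))))))  →  cons(cons(b, cons(0, b)), s(0))   [R3 at 2.1]

Reduce t₂ = cons(cons(b, cons(q(cons(0, s(cons(0, b)))), b)), s(q(cons(s(0), 0)))):
1. cons(cons(b, cons(q(cons(0, s(cons(0, b)))), b)), s(q(cons(s(0), 0))))  →  cons(cons(b, cons(0, b)), s(q(cons(s(0), 0))))   [R3 at 1.2.1]
2. cons(cons(b, cons(0, b)), s(q(cons(s(0), 0))))  →  cons(cons(b, cons(0, b)), s(0))   [R3 at 2.1]

yes — NF(t₁) = cons(cons(b, cons(0, b)), s(0)), NF(t₂) = cons(cons(b, cons(0, b)), s(0))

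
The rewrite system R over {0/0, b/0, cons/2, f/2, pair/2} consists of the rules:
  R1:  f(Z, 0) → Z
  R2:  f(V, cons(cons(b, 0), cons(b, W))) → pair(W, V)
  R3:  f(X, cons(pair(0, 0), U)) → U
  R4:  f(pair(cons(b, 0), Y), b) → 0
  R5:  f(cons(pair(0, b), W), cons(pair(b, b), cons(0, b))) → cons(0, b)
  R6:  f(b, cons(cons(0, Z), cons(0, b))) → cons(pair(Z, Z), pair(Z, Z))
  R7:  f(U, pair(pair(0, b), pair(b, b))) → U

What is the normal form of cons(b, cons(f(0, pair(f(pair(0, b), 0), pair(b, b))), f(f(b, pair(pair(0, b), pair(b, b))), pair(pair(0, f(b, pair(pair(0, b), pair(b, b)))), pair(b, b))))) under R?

1. cons(b, cons(f(0, pair(f(pair(0, b), 0), pair(b, b))), f(f(b, pair(pair(0, b), pair(b, b))), pair(pair(0, f(b, pair(pair(0, b), pair(b, b)))), pair(b, b)))))  →  cons(b, cons(f(0, pair(pair(0, b), pair(b, b))), f(f(b, pair(pair(0, b), pair(b, b))), pair(pair(0, f(b, pair(pair(0, b), pair(b, b)))), pair(b, b)))))   [R1 at 2.1.2.1]
2. cons(b, cons(f(0, pair(pair(0, b), pair(b, b))), f(f(b, pair(pair(0, b), pair(b, b))), pair(pair(0, f(b, pair(pair(0, b), pair(b, b)))), pair(b, b)))))  →  cons(b, cons(0, f(f(b, pair(pair(0, b), pair(b, b))), pair(pair(0, f(b, pair(pair(0, b), pair(b, b)))), pair(b, b)))))   [R7 at 2.1]
3. cons(b, cons(0, f(f(b, pair(pair(0, b), pair(b, b))), pair(pair(0, f(b, pair(pair(0, b), pair(b, b)))), pair(b, b)))))  →  cons(b, cons(0, f(b, pair(pair(0, f(b, pair(pair(0, b), pair(b, b)))), pair(b, b)))))   [R7 at 2.2.1]
4. cons(b, cons(0, f(b, pair(pair(0, f(b, pair(pair(0, b), pair(b, b)))), pair(b, b)))))  →  cons(b, cons(0, f(b, pair(pair(0, b), pair(b, b)))))   [R7 at 2.2.2.1.2]
5. cons(b, cons(0, f(b, pair(pair(0, b), pair(b, b)))))  →  cons(b, cons(0, b))   [R7 at 2.2]

cons(b, cons(0, b))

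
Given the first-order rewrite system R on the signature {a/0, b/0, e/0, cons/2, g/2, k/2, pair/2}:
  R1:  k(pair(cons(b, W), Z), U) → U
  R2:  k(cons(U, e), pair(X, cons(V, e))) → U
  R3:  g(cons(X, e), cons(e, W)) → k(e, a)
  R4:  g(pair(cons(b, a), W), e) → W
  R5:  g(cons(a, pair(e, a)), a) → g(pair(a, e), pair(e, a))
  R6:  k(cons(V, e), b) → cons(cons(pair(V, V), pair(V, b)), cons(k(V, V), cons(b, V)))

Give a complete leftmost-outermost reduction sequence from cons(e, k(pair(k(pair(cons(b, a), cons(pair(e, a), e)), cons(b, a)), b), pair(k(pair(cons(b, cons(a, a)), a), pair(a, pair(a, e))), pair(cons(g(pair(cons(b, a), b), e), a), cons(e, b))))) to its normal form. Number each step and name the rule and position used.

cons(e, pair(pair(a, pair(a, e)), pair(cons(b, a), cons(e, b))))

1. cons(e, k(pair(k(pair(cons(b, a), cons(pair(e, a), e)), cons(b, a)), b), pair(k(pair(cons(b, cons(a, a)), a), pair(a, pair(a, e))), pair(cons(g(pair(cons(b, a), b), e), a), cons(e, b)))))  →  cons(e, k(pair(cons(b, a), b), pair(k(pair(cons(b, cons(a, a)), a), pair(a, pair(a, e))), pair(cons(g(pair(cons(b, a), b), e), a), cons(e, b)))))   [R1 at 2.1.1]
2. cons(e, k(pair(cons(b, a), b), pair(k(pair(cons(b, cons(a, a)), a), pair(a, pair(a, e))), pair(cons(g(pair(cons(b, a), b), e), a), cons(e, b)))))  →  cons(e, pair(k(pair(cons(b, cons(a, a)), a), pair(a, pair(a, e))), pair(cons(g(pair(cons(b, a), b), e), a), cons(e, b))))   [R1 at 2]
3. cons(e, pair(k(pair(cons(b, cons(a, a)), a), pair(a, pair(a, e))), pair(cons(g(pair(cons(b, a), b), e), a), cons(e, b))))  →  cons(e, pair(pair(a, pair(a, e)), pair(cons(g(pair(cons(b, a), b), e), a), cons(e, b))))   [R1 at 2.1]
4. cons(e, pair(pair(a, pair(a, e)), pair(cons(g(pair(cons(b, a), b), e), a), cons(e, b))))  →  cons(e, pair(pair(a, pair(a, e)), pair(cons(b, a), cons(e, b))))   [R4 at 2.2.1.1]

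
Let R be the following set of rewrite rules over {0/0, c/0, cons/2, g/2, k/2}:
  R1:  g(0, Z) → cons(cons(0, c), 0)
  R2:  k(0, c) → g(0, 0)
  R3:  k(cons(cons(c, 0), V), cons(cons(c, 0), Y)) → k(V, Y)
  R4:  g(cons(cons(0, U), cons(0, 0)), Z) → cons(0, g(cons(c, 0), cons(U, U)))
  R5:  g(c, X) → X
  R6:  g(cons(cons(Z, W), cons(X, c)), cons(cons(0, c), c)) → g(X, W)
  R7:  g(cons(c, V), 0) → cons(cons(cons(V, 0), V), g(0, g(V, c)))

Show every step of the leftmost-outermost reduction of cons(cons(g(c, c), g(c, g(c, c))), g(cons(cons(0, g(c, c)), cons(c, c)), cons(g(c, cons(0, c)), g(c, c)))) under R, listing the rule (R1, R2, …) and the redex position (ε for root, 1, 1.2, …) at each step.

cons(cons(c, c), c)

1. cons(cons(g(c, c), g(c, g(c, c))), g(cons(cons(0, g(c, c)), cons(c, c)), cons(g(c, cons(0, c)), g(c, c))))  →  cons(cons(c, g(c, g(c, c))), g(cons(cons(0, g(c, c)), cons(c, c)), cons(g(c, cons(0, c)), g(c, c))))   [R5 at 1.1]
2. cons(cons(c, g(c, g(c, c))), g(cons(cons(0, g(c, c)), cons(c, c)), cons(g(c, cons(0, c)), g(c, c))))  →  cons(cons(c, g(c, c)), g(cons(cons(0, g(c, c)), cons(c, c)), cons(g(c, cons(0, c)), g(c, c))))   [R5 at 1.2]
3. cons(cons(c, g(c, c)), g(cons(cons(0, g(c, c)), cons(c, c)), cons(g(c, cons(0, c)), g(c, c))))  →  cons(cons(c, c), g(cons(cons(0, g(c, c)), cons(c, c)), cons(g(c, cons(0, c)), g(c, c))))   [R5 at 1.2]
4. cons(cons(c, c), g(cons(cons(0, g(c, c)), cons(c, c)), cons(g(c, cons(0, c)), g(c, c))))  →  cons(cons(c, c), g(cons(cons(0, c), cons(c, c)), cons(g(c, cons(0, c)), g(c, c))))   [R5 at 2.1.1.2]
5. cons(cons(c, c), g(cons(cons(0, c), cons(c, c)), cons(g(c, cons(0, c)), g(c, c))))  →  cons(cons(c, c), g(cons(cons(0, c), cons(c, c)), cons(cons(0, c), g(c, c))))   [R5 at 2.2.1]
6. cons(cons(c, c), g(cons(cons(0, c), cons(c, c)), cons(cons(0, c), g(c, c))))  →  cons(cons(c, c), g(cons(cons(0, c), cons(c, c)), cons(cons(0, c), c)))   [R5 at 2.2.2]
7. cons(cons(c, c), g(cons(cons(0, c), cons(c, c)), cons(cons(0, c), c)))  →  cons(cons(c, c), g(c, c))   [R6 at 2]
8. cons(cons(c, c), g(c, c))  →  cons(cons(c, c), c)   [R5 at 2]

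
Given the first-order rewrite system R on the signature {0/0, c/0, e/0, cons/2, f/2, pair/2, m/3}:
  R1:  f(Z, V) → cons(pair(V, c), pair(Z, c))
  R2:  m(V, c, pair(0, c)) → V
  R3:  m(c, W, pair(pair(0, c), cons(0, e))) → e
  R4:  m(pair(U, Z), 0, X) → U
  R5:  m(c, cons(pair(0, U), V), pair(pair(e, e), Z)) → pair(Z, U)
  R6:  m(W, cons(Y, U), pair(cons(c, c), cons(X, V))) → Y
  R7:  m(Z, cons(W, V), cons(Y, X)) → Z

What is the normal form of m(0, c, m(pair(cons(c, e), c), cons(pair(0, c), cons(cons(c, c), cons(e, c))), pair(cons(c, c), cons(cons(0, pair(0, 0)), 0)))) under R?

0

1. m(0, c, m(pair(cons(c, e), c), cons(pair(0, c), cons(cons(c, c), cons(e, c))), pair(cons(c, c), cons(cons(0, pair(0, 0)), 0))))  →  m(0, c, pair(0, c))   [R6 at 3]
2. m(0, c, pair(0, c))  →  0   [R2 at ε]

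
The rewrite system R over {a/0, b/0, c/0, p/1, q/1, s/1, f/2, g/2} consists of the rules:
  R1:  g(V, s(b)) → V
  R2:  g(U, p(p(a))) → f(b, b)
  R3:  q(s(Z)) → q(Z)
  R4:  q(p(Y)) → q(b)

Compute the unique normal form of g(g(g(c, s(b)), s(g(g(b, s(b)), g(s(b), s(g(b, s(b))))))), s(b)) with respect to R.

c

1. g(g(g(c, s(b)), s(g(g(b, s(b)), g(s(b), s(g(b, s(b))))))), s(b))  →  g(g(c, s(b)), s(g(g(b, s(b)), g(s(b), s(g(b, s(b)))))))   [R1 at ε]
2. g(g(c, s(b)), s(g(g(b, s(b)), g(s(b), s(g(b, s(b)))))))  →  g(c, s(g(g(b, s(b)), g(s(b), s(g(b, s(b)))))))   [R1 at 1]
3. g(c, s(g(g(b, s(b)), g(s(b), s(g(b, s(b)))))))  →  g(c, s(g(b, g(s(b), s(g(b, s(b)))))))   [R1 at 2.1.1]
4. g(c, s(g(b, g(s(b), s(g(b, s(b)))))))  →  g(c, s(g(b, g(s(b), s(b)))))   [R1 at 2.1.2.2.1]
5. g(c, s(g(b, g(s(b), s(b)))))  →  g(c, s(g(b, s(b))))   [R1 at 2.1.2]
6. g(c, s(g(b, s(b))))  →  g(c, s(b))   [R1 at 2.1]
7. g(c, s(b))  →  c   [R1 at ε]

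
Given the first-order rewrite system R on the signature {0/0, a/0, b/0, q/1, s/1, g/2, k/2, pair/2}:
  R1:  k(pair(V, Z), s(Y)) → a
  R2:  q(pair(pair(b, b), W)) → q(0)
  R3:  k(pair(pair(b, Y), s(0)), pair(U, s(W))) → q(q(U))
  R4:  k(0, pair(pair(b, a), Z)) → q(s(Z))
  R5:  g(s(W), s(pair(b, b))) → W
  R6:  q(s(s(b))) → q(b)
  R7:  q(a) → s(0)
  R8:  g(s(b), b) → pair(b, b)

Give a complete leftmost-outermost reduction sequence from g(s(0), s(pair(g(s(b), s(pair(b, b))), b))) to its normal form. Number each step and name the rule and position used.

0

1. g(s(0), s(pair(g(s(b), s(pair(b, b))), b)))  →  g(s(0), s(pair(b, b)))   [R5 at 2.1.1]
2. g(s(0), s(pair(b, b)))  →  0   [R5 at ε]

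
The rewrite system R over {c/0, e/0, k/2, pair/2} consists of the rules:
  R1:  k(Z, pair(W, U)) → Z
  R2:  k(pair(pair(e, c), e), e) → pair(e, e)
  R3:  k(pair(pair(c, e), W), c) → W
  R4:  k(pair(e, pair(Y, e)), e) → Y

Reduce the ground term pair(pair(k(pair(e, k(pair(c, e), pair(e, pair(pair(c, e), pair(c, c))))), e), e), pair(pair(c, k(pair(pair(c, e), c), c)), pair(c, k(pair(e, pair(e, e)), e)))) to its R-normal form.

pair(pair(c, e), pair(pair(c, c), pair(c, e)))

1. pair(pair(k(pair(e, k(pair(c, e), pair(e, pair(pair(c, e), pair(c, c))))), e), e), pair(pair(c, k(pair(pair(c, e), c), c)), pair(c, k(pair(e, pair(e, e)), e))))  →  pair(pair(k(pair(e, pair(c, e)), e), e), pair(pair(c, k(pair(pair(c, e), c), c)), pair(c, k(pair(e, pair(e, e)), e))))   [R1 at 1.1.1.2]
2. pair(pair(k(pair(e, pair(c, e)), e), e), pair(pair(c, k(pair(pair(c, e), c), c)), pair(c, k(pair(e, pair(e, e)), e))))  →  pair(pair(c, e), pair(pair(c, k(pair(pair(c, e), c), c)), pair(c, k(pair(e, pair(e, e)), e))))   [R4 at 1.1]
3. pair(pair(c, e), pair(pair(c, k(pair(pair(c, e), c), c)), pair(c, k(pair(e, pair(e, e)), e))))  →  pair(pair(c, e), pair(pair(c, c), pair(c, k(pair(e, pair(e, e)), e))))   [R3 at 2.1.2]
4. pair(pair(c, e), pair(pair(c, c), pair(c, k(pair(e, pair(e, e)), e))))  →  pair(pair(c, e), pair(pair(c, c), pair(c, e)))   [R4 at 2.2.2]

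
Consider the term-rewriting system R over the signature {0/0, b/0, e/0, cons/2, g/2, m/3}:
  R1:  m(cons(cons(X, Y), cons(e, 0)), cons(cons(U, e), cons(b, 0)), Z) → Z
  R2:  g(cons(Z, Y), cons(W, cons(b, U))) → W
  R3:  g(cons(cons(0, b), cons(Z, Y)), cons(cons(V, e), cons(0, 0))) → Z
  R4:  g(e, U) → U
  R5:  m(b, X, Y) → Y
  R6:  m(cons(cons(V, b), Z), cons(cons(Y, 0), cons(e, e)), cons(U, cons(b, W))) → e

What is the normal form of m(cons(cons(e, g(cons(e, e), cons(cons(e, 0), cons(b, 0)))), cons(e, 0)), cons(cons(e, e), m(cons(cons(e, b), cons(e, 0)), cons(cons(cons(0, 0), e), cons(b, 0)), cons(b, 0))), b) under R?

b

1. m(cons(cons(e, g(cons(e, e), cons(cons(e, 0), cons(b, 0)))), cons(e, 0)), cons(cons(e, e), m(cons(cons(e, b), cons(e, 0)), cons(cons(cons(0, 0), e), cons(b, 0)), cons(b, 0))), b)  →  m(cons(cons(e, cons(e, 0)), cons(e, 0)), cons(cons(e, e), m(cons(cons(e, b), cons(e, 0)), cons(cons(cons(0, 0), e), cons(b, 0)), cons(b, 0))), b)   [R2 at 1.1.2]
2. m(cons(cons(e, cons(e, 0)), cons(e, 0)), cons(cons(e, e), m(cons(cons(e, b), cons(e, 0)), cons(cons(cons(0, 0), e), cons(b, 0)), cons(b, 0))), b)  →  m(cons(cons(e, cons(e, 0)), cons(e, 0)), cons(cons(e, e), cons(b, 0)), b)   [R1 at 2.2]
3. m(cons(cons(e, cons(e, 0)), cons(e, 0)), cons(cons(e, e), cons(b, 0)), b)  →  b   [R1 at ε]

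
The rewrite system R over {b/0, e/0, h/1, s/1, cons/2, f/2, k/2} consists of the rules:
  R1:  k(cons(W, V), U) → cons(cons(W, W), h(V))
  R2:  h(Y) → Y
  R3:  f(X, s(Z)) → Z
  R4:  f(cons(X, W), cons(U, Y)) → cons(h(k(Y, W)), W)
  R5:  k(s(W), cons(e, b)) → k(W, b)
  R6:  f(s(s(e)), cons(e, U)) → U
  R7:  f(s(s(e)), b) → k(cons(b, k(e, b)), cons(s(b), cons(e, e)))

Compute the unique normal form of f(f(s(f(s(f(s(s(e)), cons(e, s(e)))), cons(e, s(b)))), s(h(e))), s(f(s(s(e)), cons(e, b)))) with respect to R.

b

1. f(f(s(f(s(f(s(s(e)), cons(e, s(e)))), cons(e, s(b)))), s(h(e))), s(f(s(s(e)), cons(e, b))))  →  f(s(s(e)), cons(e, b))   [R3 at ε]
2. f(s(s(e)), cons(e, b))  →  b   [R6 at ε]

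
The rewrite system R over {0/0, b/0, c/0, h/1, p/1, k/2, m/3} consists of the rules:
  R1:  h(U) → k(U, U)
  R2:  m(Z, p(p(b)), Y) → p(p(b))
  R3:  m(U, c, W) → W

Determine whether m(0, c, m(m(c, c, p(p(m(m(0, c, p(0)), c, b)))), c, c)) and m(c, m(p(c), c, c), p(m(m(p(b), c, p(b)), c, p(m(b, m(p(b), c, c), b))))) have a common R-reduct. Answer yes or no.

Reduce t₁ = m(0, c, m(m(c, c, p(p(m(m(0, c, p(0)), c, b)))), c, c)):
1. m(0, c, m(m(c, c, p(p(m(m(0, c, p(0)), c, b)))), c, c))  →  m(m(c, c, p(p(m(m(0, c, p(0)), c, b)))), c, c)   [R3 at ε]
2. m(m(c, c, p(p(m(m(0, c, p(0)), c, b)))), c, c)  →  c   [R3 at ε]

Reduce t₂ = m(c, m(p(c), c, c), p(m(m(p(b), c, p(b)), c, p(m(b, m(p(b), c, c), b))))):
1. m(c, m(p(c), c, c), p(m(m(p(b), c, p(b)), c, p(m(b, m(p(b), c, c), b)))))  →  m(c, c, p(m(m(p(b), c, p(b)), c, p(m(b, m(p(b), c, c), b)))))   [R3 at 2]
2. m(c, c, p(m(m(p(b), c, p(b)), c, p(m(b, m(p(b), c, c), b)))))  →  p(m(m(p(b), c, p(b)), c, p(m(b, m(p(b), c, c), b))))   [R3 at ε]
3. p(m(m(p(b), c, p(b)), c, p(m(b, m(p(b), c, c), b))))  →  p(p(m(b, m(p(b), c, c), b)))   [R3 at 1]
4. p(p(m(b, m(p(b), c, c), b)))  →  p(p(m(b, c, b)))   [R3 at 1.1.2]
5. p(p(m(b, c, b)))  →  p(p(b))   [R3 at 1.1]

no — NF(t₁) = c, NF(t₂) = p(p(b))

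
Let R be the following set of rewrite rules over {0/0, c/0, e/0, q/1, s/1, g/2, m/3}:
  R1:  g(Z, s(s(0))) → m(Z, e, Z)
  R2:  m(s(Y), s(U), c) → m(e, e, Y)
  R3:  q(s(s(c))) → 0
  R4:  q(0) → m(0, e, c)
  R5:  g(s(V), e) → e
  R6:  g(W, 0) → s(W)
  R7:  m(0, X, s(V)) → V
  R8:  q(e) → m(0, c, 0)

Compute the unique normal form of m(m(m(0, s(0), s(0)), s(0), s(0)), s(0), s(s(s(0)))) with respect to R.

1. m(m(m(0, s(0), s(0)), s(0), s(0)), s(0), s(s(s(0))))  →  m(m(0, s(0), s(0)), s(0), s(s(s(0))))   [R7 at 1.1]
2. m(m(0, s(0), s(0)), s(0), s(s(s(0))))  →  m(0, s(0), s(s(s(0))))   [R7 at 1]
3. m(0, s(0), s(s(s(0))))  →  s(s(0))   [R7 at ε]

s(s(0))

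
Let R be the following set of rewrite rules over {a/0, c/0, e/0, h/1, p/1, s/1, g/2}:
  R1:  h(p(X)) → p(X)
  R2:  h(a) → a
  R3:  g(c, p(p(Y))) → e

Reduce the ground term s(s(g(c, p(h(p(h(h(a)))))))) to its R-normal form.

s(s(e))

1. s(s(g(c, p(h(p(h(h(a))))))))  →  s(s(g(c, p(p(h(h(a)))))))   [R1 at 1.1.2.1]
2. s(s(g(c, p(p(h(h(a)))))))  →  s(s(e))   [R3 at 1.1]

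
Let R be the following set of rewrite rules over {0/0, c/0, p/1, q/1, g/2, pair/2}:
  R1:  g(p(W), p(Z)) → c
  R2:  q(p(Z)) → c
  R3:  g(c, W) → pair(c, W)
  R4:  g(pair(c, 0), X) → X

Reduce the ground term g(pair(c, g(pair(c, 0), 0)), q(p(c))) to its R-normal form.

c

1. g(pair(c, g(pair(c, 0), 0)), q(p(c)))  →  g(pair(c, 0), q(p(c)))   [R4 at 1.2]
2. g(pair(c, 0), q(p(c)))  →  q(p(c))   [R4 at ε]
3. q(p(c))  →  c   [R2 at ε]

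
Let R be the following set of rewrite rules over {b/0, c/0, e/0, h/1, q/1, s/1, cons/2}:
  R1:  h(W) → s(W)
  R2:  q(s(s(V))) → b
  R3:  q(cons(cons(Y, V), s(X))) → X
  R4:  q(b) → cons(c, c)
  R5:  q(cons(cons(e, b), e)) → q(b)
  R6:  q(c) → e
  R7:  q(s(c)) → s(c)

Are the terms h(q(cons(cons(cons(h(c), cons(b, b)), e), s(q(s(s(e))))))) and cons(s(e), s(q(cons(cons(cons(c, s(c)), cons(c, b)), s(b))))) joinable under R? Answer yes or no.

Reduce t₁ = h(q(cons(cons(cons(h(c), cons(b, b)), e), s(q(s(s(e))))))):
1. h(q(cons(cons(cons(h(c), cons(b, b)), e), s(q(s(s(e)))))))  →  s(q(cons(cons(cons(h(c), cons(b, b)), e), s(q(s(s(e)))))))   [R1 at ε]
2. s(q(cons(cons(cons(h(c), cons(b, b)), e), s(q(s(s(e)))))))  →  s(q(s(s(e))))   [R3 at 1]
3. s(q(s(s(e))))  →  s(b)   [R2 at 1]

Reduce t₂ = cons(s(e), s(q(cons(cons(cons(c, s(c)), cons(c, b)), s(b))))):
1. cons(s(e), s(q(cons(cons(cons(c, s(c)), cons(c, b)), s(b)))))  →  cons(s(e), s(b))   [R3 at 2.1]

no — NF(t₁) = s(b), NF(t₂) = cons(s(e), s(b))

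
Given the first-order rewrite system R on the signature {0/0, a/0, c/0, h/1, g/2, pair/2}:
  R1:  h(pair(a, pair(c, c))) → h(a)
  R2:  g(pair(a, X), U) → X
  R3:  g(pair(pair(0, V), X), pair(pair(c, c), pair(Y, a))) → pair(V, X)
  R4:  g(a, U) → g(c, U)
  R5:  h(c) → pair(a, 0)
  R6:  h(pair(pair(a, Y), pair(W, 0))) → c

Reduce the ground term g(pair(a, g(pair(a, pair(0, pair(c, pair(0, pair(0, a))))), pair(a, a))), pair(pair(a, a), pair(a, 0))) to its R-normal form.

pair(0, pair(c, pair(0, pair(0, a))))

1. g(pair(a, g(pair(a, pair(0, pair(c, pair(0, pair(0, a))))), pair(a, a))), pair(pair(a, a), pair(a, 0)))  →  g(pair(a, pair(0, pair(c, pair(0, pair(0, a))))), pair(a, a))   [R2 at ε]
2. g(pair(a, pair(0, pair(c, pair(0, pair(0, a))))), pair(a, a))  →  pair(0, pair(c, pair(0, pair(0, a))))   [R2 at ε]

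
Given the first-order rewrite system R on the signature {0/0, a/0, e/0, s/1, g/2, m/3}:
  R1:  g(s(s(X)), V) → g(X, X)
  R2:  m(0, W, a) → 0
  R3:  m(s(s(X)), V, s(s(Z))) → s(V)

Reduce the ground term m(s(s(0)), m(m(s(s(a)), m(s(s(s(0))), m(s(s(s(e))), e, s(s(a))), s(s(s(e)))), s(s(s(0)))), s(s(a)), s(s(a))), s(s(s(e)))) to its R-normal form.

1. m(s(s(0)), m(m(s(s(a)), m(s(s(s(0))), m(s(s(s(e))), e, s(s(a))), s(s(s(e)))), s(s(s(0)))), s(s(a)), s(s(a))), s(s(s(e))))  →  s(m(m(s(s(a)), m(s(s(s(0))), m(s(s(s(e))), e, s(s(a))), s(s(s(e)))), s(s(s(0)))), s(s(a)), s(s(a))))   [R3 at ε]
2. s(m(m(s(s(a)), m(s(s(s(0))), m(s(s(s(e))), e, s(s(a))), s(s(s(e)))), s(s(s(0)))), s(s(a)), s(s(a))))  →  s(m(s(m(s(s(s(0))), m(s(s(s(e))), e, s(s(a))), s(s(s(e))))), s(s(a)), s(s(a))))   [R3 at 1.1]
3. s(m(s(m(s(s(s(0))), m(s(s(s(e))), e, s(s(a))), s(s(s(e))))), s(s(a)), s(s(a))))  →  s(m(s(s(m(s(s(s(e))), e, s(s(a))))), s(s(a)), s(s(a))))   [R3 at 1.1.1]
4. s(m(s(s(m(s(s(s(e))), e, s(s(a))))), s(s(a)), s(s(a))))  →  s(s(s(s(a))))   [R3 at 1]

s(s(s(s(a))))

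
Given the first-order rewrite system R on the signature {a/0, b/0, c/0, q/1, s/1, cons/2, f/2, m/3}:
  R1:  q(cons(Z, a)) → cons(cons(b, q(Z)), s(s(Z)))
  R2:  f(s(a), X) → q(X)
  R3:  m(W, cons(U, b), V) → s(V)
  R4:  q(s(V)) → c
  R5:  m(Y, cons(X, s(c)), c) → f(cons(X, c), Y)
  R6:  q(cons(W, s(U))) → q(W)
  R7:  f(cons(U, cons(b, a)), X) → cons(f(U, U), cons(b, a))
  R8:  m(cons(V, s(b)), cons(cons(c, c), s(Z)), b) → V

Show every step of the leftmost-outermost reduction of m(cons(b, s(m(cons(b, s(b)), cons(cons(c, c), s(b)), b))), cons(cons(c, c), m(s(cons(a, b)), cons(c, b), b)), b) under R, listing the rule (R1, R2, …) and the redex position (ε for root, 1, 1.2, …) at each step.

b

1. m(cons(b, s(m(cons(b, s(b)), cons(cons(c, c), s(b)), b))), cons(cons(c, c), m(s(cons(a, b)), cons(c, b), b)), b)  →  m(cons(b, s(b)), cons(cons(c, c), m(s(cons(a, b)), cons(c, b), b)), b)   [R8 at 1.2.1]
2. m(cons(b, s(b)), cons(cons(c, c), m(s(cons(a, b)), cons(c, b), b)), b)  →  m(cons(b, s(b)), cons(cons(c, c), s(b)), b)   [R3 at 2.2]
3. m(cons(b, s(b)), cons(cons(c, c), s(b)), b)  →  b   [R8 at ε]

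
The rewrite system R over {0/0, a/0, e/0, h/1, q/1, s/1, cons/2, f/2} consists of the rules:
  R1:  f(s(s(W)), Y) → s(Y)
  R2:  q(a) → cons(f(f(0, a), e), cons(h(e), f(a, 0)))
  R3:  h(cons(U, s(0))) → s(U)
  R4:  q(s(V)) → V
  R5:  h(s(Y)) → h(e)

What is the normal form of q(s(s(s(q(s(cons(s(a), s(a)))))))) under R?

s(s(cons(s(a), s(a))))

1. q(s(s(s(q(s(cons(s(a), s(a))))))))  →  s(s(q(s(cons(s(a), s(a))))))   [R4 at ε]
2. s(s(q(s(cons(s(a), s(a))))))  →  s(s(cons(s(a), s(a))))   [R4 at 1.1]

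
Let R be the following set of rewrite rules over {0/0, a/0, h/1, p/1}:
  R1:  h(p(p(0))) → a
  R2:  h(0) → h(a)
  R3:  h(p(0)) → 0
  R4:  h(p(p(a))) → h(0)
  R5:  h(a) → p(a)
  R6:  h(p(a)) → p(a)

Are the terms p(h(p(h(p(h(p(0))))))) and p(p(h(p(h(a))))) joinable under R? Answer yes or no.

no — NF(t₁) = p(0), NF(t₂) = p(p(p(a)))

Reduce t₁ = p(h(p(h(p(h(p(0))))))):
1. p(h(p(h(p(h(p(0)))))))  →  p(h(p(h(p(0)))))   [R3 at 1.1.1.1.1]
2. p(h(p(h(p(0)))))  →  p(h(p(0)))   [R3 at 1.1.1]
3. p(h(p(0)))  →  p(0)   [R3 at 1]

Reduce t₂ = p(p(h(p(h(a))))):
1. p(p(h(p(h(a)))))  →  p(p(h(p(p(a)))))   [R5 at 1.1.1.1]
2. p(p(h(p(p(a)))))  →  p(p(h(0)))   [R4 at 1.1]
3. p(p(h(0)))  →  p(p(h(a)))   [R2 at 1.1]
4. p(p(h(a)))  →  p(p(p(a)))   [R5 at 1.1]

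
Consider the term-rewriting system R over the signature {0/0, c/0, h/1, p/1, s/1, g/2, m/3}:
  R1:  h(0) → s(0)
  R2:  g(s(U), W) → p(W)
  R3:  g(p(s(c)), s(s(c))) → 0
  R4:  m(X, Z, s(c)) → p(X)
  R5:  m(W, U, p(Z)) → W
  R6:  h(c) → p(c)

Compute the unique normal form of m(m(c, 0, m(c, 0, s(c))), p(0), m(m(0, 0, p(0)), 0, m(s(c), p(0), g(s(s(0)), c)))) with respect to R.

c

1. m(m(c, 0, m(c, 0, s(c))), p(0), m(m(0, 0, p(0)), 0, m(s(c), p(0), g(s(s(0)), c))))  →  m(m(c, 0, p(c)), p(0), m(m(0, 0, p(0)), 0, m(s(c), p(0), g(s(s(0)), c))))   [R4 at 1.3]
2. m(m(c, 0, p(c)), p(0), m(m(0, 0, p(0)), 0, m(s(c), p(0), g(s(s(0)), c))))  →  m(c, p(0), m(m(0, 0, p(0)), 0, m(s(c), p(0), g(s(s(0)), c))))   [R5 at 1]
3. m(c, p(0), m(m(0, 0, p(0)), 0, m(s(c), p(0), g(s(s(0)), c))))  →  m(c, p(0), m(0, 0, m(s(c), p(0), g(s(s(0)), c))))   [R5 at 3.1]
4. m(c, p(0), m(0, 0, m(s(c), p(0), g(s(s(0)), c))))  →  m(c, p(0), m(0, 0, m(s(c), p(0), p(c))))   [R2 at 3.3.3]
5. m(c, p(0), m(0, 0, m(s(c), p(0), p(c))))  →  m(c, p(0), m(0, 0, s(c)))   [R5 at 3.3]
6. m(c, p(0), m(0, 0, s(c)))  →  m(c, p(0), p(0))   [R4 at 3]
7. m(c, p(0), p(0))  →  c   [R5 at ε]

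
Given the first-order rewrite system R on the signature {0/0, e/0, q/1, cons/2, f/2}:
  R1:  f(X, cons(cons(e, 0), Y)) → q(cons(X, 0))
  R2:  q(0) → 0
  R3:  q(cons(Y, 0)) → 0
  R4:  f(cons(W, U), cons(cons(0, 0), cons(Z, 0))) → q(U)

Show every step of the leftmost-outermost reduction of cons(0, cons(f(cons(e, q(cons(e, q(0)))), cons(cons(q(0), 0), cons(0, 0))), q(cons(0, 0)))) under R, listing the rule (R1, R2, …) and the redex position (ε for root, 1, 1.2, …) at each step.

1. cons(0, cons(f(cons(e, q(cons(e, q(0)))), cons(cons(q(0), 0), cons(0, 0))), q(cons(0, 0))))  →  cons(0, cons(f(cons(e, q(cons(e, 0))), cons(cons(q(0), 0), cons(0, 0))), q(cons(0, 0))))   [R2 at 2.1.1.2.1.2]
2. cons(0, cons(f(cons(e, q(cons(e, 0))), cons(cons(q(0), 0), cons(0, 0))), q(cons(0, 0))))  →  cons(0, cons(f(cons(e, 0), cons(cons(q(0), 0), cons(0, 0))), q(cons(0, 0))))   [R3 at 2.1.1.2]
3. cons(0, cons(f(cons(e, 0), cons(cons(q(0), 0), cons(0, 0))), q(cons(0, 0))))  →  cons(0, cons(f(cons(e, 0), cons(cons(0, 0), cons(0, 0))), q(cons(0, 0))))   [R2 at 2.1.2.1.1]
4. cons(0, cons(f(cons(e, 0), cons(cons(0, 0), cons(0, 0))), q(cons(0, 0))))  →  cons(0, cons(q(0), q(cons(0, 0))))   [R4 at 2.1]
5. cons(0, cons(q(0), q(cons(0, 0))))  →  cons(0, cons(0, q(cons(0, 0))))   [R2 at 2.1]
6. cons(0, cons(0, q(cons(0, 0))))  →  cons(0, cons(0, 0))   [R3 at 2.2]

cons(0, cons(0, 0))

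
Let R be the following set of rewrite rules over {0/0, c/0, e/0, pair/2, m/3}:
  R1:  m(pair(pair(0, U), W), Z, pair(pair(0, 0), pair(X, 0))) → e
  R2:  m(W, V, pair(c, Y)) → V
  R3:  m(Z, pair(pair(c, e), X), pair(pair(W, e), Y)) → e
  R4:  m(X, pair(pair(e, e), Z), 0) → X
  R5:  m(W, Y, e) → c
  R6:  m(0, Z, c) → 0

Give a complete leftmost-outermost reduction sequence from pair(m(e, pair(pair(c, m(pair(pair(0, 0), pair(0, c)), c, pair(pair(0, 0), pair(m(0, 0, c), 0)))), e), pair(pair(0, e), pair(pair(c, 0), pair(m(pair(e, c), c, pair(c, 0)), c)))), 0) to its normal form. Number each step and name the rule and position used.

pair(e, 0)

1. pair(m(e, pair(pair(c, m(pair(pair(0, 0), pair(0, c)), c, pair(pair(0, 0), pair(m(0, 0, c), 0)))), e), pair(pair(0, e), pair(pair(c, 0), pair(m(pair(e, c), c, pair(c, 0)), c)))), 0)  →  pair(m(e, pair(pair(c, e), e), pair(pair(0, e), pair(pair(c, 0), pair(m(pair(e, c), c, pair(c, 0)), c)))), 0)   [R1 at 1.2.1.2]
2. pair(m(e, pair(pair(c, e), e), pair(pair(0, e), pair(pair(c, 0), pair(m(pair(e, c), c, pair(c, 0)), c)))), 0)  →  pair(e, 0)   [R3 at 1]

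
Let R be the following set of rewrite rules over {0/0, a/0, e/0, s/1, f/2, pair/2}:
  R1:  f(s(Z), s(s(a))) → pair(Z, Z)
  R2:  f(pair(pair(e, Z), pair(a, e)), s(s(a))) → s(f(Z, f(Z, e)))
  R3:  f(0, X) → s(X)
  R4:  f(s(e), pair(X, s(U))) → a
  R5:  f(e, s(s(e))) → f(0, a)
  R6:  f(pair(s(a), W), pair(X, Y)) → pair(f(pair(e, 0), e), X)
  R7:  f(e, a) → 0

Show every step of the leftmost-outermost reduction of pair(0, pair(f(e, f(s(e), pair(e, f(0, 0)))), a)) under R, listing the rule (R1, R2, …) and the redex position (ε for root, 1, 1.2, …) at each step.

1. pair(0, pair(f(e, f(s(e), pair(e, f(0, 0)))), a))  →  pair(0, pair(f(e, f(s(e), pair(e, s(0)))), a))   [R3 at 2.1.2.2.2]
2. pair(0, pair(f(e, f(s(e), pair(e, s(0)))), a))  →  pair(0, pair(f(e, a), a))   [R4 at 2.1.2]
3. pair(0, pair(f(e, a), a))  →  pair(0, pair(0, a))   [R7 at 2.1]

pair(0, pair(0, a))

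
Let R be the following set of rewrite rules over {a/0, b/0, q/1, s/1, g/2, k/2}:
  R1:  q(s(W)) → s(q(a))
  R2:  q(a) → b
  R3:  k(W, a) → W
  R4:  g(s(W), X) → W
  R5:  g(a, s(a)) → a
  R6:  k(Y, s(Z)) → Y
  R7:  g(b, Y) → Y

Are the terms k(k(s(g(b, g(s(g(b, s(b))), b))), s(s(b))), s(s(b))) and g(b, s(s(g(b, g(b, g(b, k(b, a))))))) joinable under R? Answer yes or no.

yes — NF(t₁) = s(s(b)), NF(t₂) = s(s(b))

Reduce t₁ = k(k(s(g(b, g(s(g(b, s(b))), b))), s(s(b))), s(s(b))):
1. k(k(s(g(b, g(s(g(b, s(b))), b))), s(s(b))), s(s(b)))  →  k(s(g(b, g(s(g(b, s(b))), b))), s(s(b)))   [R6 at ε]
2. k(s(g(b, g(s(g(b, s(b))), b))), s(s(b)))  →  s(g(b, g(s(g(b, s(b))), b)))   [R6 at ε]
3. s(g(b, g(s(g(b, s(b))), b)))  →  s(g(s(g(b, s(b))), b))   [R7 at 1]
4. s(g(s(g(b, s(b))), b))  →  s(g(b, s(b)))   [R4 at 1]
5. s(g(b, s(b)))  →  s(s(b))   [R7 at 1]

Reduce t₂ = g(b, s(s(g(b, g(b, g(b, k(b, a))))))):
1. g(b, s(s(g(b, g(b, g(b, k(b, a)))))))  →  s(s(g(b, g(b, g(b, k(b, a))))))   [R7 at ε]
2. s(s(g(b, g(b, g(b, k(b, a))))))  →  s(s(g(b, g(b, k(b, a)))))   [R7 at 1.1]
3. s(s(g(b, g(b, k(b, a)))))  →  s(s(g(b, k(b, a))))   [R7 at 1.1]
4. s(s(g(b, k(b, a))))  →  s(s(k(b, a)))   [R7 at 1.1]
5. s(s(k(b, a)))  →  s(s(b))   [R3 at 1.1]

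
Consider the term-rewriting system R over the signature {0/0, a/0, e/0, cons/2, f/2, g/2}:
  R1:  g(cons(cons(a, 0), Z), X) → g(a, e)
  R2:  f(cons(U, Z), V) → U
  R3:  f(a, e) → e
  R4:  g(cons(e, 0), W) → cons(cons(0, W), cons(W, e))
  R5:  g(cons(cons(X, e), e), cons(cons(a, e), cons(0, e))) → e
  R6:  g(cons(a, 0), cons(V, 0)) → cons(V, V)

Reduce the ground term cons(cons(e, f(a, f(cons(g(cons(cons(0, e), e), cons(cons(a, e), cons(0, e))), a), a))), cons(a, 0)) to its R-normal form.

1. cons(cons(e, f(a, f(cons(g(cons(cons(0, e), e), cons(cons(a, e), cons(0, e))), a), a))), cons(a, 0))  →  cons(cons(e, f(a, g(cons(cons(0, e), e), cons(cons(a, e), cons(0, e))))), cons(a, 0))   [R2 at 1.2.2]
2. cons(cons(e, f(a, g(cons(cons(0, e), e), cons(cons(a, e), cons(0, e))))), cons(a, 0))  →  cons(cons(e, f(a, e)), cons(a, 0))   [R5 at 1.2.2]
3. cons(cons(e, f(a, e)), cons(a, 0))  →  cons(cons(e, e), cons(a, 0))   [R3 at 1.2]

cons(cons(e, e), cons(a, 0))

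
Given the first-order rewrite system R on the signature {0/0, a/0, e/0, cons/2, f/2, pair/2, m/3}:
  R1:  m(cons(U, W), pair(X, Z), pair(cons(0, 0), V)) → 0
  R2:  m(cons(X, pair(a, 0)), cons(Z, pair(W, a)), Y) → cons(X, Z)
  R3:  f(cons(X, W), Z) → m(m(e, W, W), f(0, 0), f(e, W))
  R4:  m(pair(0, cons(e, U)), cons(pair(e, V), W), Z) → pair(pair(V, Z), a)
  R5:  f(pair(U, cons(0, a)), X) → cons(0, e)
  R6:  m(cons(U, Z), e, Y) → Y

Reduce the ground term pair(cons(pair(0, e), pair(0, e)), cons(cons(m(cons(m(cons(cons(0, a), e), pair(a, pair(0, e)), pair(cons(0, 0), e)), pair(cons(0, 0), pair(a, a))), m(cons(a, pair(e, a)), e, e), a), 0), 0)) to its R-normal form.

pair(cons(pair(0, e), pair(0, e)), cons(cons(a, 0), 0))

1. pair(cons(pair(0, e), pair(0, e)), cons(cons(m(cons(m(cons(cons(0, a), e), pair(a, pair(0, e)), pair(cons(0, 0), e)), pair(cons(0, 0), pair(a, a))), m(cons(a, pair(e, a)), e, e), a), 0), 0))  →  pair(cons(pair(0, e), pair(0, e)), cons(cons(m(cons(0, pair(cons(0, 0), pair(a, a))), m(cons(a, pair(e, a)), e, e), a), 0), 0))   [R1 at 2.1.1.1.1]
2. pair(cons(pair(0, e), pair(0, e)), cons(cons(m(cons(0, pair(cons(0, 0), pair(a, a))), m(cons(a, pair(e, a)), e, e), a), 0), 0))  →  pair(cons(pair(0, e), pair(0, e)), cons(cons(m(cons(0, pair(cons(0, 0), pair(a, a))), e, a), 0), 0))   [R6 at 2.1.1.2]
3. pair(cons(pair(0, e), pair(0, e)), cons(cons(m(cons(0, pair(cons(0, 0), pair(a, a))), e, a), 0), 0))  →  pair(cons(pair(0, e), pair(0, e)), cons(cons(a, 0), 0))   [R6 at 2.1.1]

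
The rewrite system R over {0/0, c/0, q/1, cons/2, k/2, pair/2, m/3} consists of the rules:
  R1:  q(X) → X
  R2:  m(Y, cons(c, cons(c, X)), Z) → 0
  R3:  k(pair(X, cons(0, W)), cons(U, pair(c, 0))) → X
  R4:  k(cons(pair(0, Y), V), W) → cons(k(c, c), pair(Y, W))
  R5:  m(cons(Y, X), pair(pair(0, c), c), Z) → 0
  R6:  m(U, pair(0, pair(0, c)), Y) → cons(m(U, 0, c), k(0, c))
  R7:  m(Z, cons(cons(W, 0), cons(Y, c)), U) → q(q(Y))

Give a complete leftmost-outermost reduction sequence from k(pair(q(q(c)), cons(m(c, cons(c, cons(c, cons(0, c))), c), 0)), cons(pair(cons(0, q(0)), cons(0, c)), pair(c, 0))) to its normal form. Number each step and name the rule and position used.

c

1. k(pair(q(q(c)), cons(m(c, cons(c, cons(c, cons(0, c))), c), 0)), cons(pair(cons(0, q(0)), cons(0, c)), pair(c, 0)))  →  k(pair(q(c), cons(m(c, cons(c, cons(c, cons(0, c))), c), 0)), cons(pair(cons(0, q(0)), cons(0, c)), pair(c, 0)))   [R1 at 1.1]
2. k(pair(q(c), cons(m(c, cons(c, cons(c, cons(0, c))), c), 0)), cons(pair(cons(0, q(0)), cons(0, c)), pair(c, 0)))  →  k(pair(c, cons(m(c, cons(c, cons(c, cons(0, c))), c), 0)), cons(pair(cons(0, q(0)), cons(0, c)), pair(c, 0)))   [R1 at 1.1]
3. k(pair(c, cons(m(c, cons(c, cons(c, cons(0, c))), c), 0)), cons(pair(cons(0, q(0)), cons(0, c)), pair(c, 0)))  →  k(pair(c, cons(0, 0)), cons(pair(cons(0, q(0)), cons(0, c)), pair(c, 0)))   [R2 at 1.2.1]
4. k(pair(c, cons(0, 0)), cons(pair(cons(0, q(0)), cons(0, c)), pair(c, 0)))  →  c   [R3 at ε]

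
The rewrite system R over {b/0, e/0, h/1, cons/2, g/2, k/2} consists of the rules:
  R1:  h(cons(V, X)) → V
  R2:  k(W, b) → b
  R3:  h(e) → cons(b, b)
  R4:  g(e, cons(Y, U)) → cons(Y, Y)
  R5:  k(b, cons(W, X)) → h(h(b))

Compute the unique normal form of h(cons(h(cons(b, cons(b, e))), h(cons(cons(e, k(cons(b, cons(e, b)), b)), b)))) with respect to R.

1. h(cons(h(cons(b, cons(b, e))), h(cons(cons(e, k(cons(b, cons(e, b)), b)), b))))  →  h(cons(b, cons(b, e)))   [R1 at ε]
2. h(cons(b, cons(b, e)))  →  b   [R1 at ε]

b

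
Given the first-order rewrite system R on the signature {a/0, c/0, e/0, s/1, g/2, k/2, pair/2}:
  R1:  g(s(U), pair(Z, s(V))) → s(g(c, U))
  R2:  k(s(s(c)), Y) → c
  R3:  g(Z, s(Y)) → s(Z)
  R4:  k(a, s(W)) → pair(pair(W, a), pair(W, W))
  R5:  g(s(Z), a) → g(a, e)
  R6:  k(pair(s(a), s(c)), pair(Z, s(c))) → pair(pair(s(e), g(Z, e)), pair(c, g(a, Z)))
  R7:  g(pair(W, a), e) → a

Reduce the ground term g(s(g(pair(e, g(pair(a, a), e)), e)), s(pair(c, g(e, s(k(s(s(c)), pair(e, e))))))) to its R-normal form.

1. g(s(g(pair(e, g(pair(a, a), e)), e)), s(pair(c, g(e, s(k(s(s(c)), pair(e, e)))))))  →  s(s(g(pair(e, g(pair(a, a), e)), e)))   [R3 at ε]
2. s(s(g(pair(e, g(pair(a, a), e)), e)))  →  s(s(g(pair(e, a), e)))   [R7 at 1.1.1.2]
3. s(s(g(pair(e, a), e)))  →  s(s(a))   [R7 at 1.1]

s(s(a))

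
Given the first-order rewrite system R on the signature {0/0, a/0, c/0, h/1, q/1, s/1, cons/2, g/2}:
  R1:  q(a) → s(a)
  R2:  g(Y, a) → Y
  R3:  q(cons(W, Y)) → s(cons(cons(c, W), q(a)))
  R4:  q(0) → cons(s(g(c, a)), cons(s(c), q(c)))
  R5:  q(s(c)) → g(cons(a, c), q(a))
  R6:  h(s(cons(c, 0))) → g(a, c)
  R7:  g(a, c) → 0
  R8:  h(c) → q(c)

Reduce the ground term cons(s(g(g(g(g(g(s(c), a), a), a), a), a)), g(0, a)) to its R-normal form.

cons(s(s(c)), 0)

1. cons(s(g(g(g(g(g(s(c), a), a), a), a), a)), g(0, a))  →  cons(s(g(g(g(g(s(c), a), a), a), a)), g(0, a))   [R2 at 1.1]
2. cons(s(g(g(g(g(s(c), a), a), a), a)), g(0, a))  →  cons(s(g(g(g(s(c), a), a), a)), g(0, a))   [R2 at 1.1]
3. cons(s(g(g(g(s(c), a), a), a)), g(0, a))  →  cons(s(g(g(s(c), a), a)), g(0, a))   [R2 at 1.1]
4. cons(s(g(g(s(c), a), a)), g(0, a))  →  cons(s(g(s(c), a)), g(0, a))   [R2 at 1.1]
5. cons(s(g(s(c), a)), g(0, a))  →  cons(s(s(c)), g(0, a))   [R2 at 1.1]
6. cons(s(s(c)), g(0, a))  →  cons(s(s(c)), 0)   [R2 at 2]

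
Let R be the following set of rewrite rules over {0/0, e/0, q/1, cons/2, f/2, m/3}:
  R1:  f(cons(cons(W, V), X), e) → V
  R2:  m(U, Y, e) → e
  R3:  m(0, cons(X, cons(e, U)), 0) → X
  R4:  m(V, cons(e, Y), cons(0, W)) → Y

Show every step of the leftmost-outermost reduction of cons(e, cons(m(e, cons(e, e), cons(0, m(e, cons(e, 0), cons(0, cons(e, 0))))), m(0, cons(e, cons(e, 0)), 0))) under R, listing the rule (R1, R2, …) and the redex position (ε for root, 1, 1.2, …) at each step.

cons(e, cons(e, e))

1. cons(e, cons(m(e, cons(e, e), cons(0, m(e, cons(e, 0), cons(0, cons(e, 0))))), m(0, cons(e, cons(e, 0)), 0)))  →  cons(e, cons(e, m(0, cons(e, cons(e, 0)), 0)))   [R4 at 2.1]
2. cons(e, cons(e, m(0, cons(e, cons(e, 0)), 0)))  →  cons(e, cons(e, e))   [R3 at 2.2]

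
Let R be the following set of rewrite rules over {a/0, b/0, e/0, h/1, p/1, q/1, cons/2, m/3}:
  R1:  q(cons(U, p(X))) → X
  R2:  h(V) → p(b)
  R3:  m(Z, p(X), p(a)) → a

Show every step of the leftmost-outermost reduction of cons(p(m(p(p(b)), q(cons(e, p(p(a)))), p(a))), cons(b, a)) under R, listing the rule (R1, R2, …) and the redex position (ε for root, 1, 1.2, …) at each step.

cons(p(a), cons(b, a))

1. cons(p(m(p(p(b)), q(cons(e, p(p(a)))), p(a))), cons(b, a))  →  cons(p(m(p(p(b)), p(a), p(a))), cons(b, a))   [R1 at 1.1.2]
2. cons(p(m(p(p(b)), p(a), p(a))), cons(b, a))  →  cons(p(a), cons(b, a))   [R3 at 1.1]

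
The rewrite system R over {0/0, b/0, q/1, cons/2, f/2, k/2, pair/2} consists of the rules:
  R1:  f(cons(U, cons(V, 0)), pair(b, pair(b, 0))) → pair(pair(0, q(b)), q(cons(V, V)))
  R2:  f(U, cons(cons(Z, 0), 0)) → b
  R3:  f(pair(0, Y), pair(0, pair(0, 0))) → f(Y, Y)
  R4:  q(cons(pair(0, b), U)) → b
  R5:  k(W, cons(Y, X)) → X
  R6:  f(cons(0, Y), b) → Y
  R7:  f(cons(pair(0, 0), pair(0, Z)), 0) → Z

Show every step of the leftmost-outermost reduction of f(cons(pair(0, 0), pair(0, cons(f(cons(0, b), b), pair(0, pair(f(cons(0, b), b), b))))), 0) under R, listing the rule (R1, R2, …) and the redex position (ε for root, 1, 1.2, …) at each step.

1. f(cons(pair(0, 0), pair(0, cons(f(cons(0, b), b), pair(0, pair(f(cons(0, b), b), b))))), 0)  →  cons(f(cons(0, b), b), pair(0, pair(f(cons(0, b), b), b)))   [R7 at ε]
2. cons(f(cons(0, b), b), pair(0, pair(f(cons(0, b), b), b)))  →  cons(b, pair(0, pair(f(cons(0, b), b), b)))   [R6 at 1]
3. cons(b, pair(0, pair(f(cons(0, b), b), b)))  →  cons(b, pair(0, pair(b, b)))   [R6 at 2.2.1]

cons(b, pair(0, pair(b, b)))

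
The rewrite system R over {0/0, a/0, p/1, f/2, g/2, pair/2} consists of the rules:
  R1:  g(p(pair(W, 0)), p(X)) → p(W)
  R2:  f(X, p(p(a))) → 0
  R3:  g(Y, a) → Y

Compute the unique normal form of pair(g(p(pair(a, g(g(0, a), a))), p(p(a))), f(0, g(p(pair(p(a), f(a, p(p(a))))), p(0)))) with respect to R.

1. pair(g(p(pair(a, g(g(0, a), a))), p(p(a))), f(0, g(p(pair(p(a), f(a, p(p(a))))), p(0))))  →  pair(g(p(pair(a, g(0, a))), p(p(a))), f(0, g(p(pair(p(a), f(a, p(p(a))))), p(0))))   [R3 at 1.1.1.2]
2. pair(g(p(pair(a, g(0, a))), p(p(a))), f(0, g(p(pair(p(a), f(a, p(p(a))))), p(0))))  →  pair(g(p(pair(a, 0)), p(p(a))), f(0, g(p(pair(p(a), f(a, p(p(a))))), p(0))))   [R3 at 1.1.1.2]
3. pair(g(p(pair(a, 0)), p(p(a))), f(0, g(p(pair(p(a), f(a, p(p(a))))), p(0))))  →  pair(p(a), f(0, g(p(pair(p(a), f(a, p(p(a))))), p(0))))   [R1 at 1]
4. pair(p(a), f(0, g(p(pair(p(a), f(a, p(p(a))))), p(0))))  →  pair(p(a), f(0, g(p(pair(p(a), 0)), p(0))))   [R2 at 2.2.1.1.2]
5. pair(p(a), f(0, g(p(pair(p(a), 0)), p(0))))  →  pair(p(a), f(0, p(p(a))))   [R1 at 2.2]
6. pair(p(a), f(0, p(p(a))))  →  pair(p(a), 0)   [R2 at 2]

pair(p(a), 0)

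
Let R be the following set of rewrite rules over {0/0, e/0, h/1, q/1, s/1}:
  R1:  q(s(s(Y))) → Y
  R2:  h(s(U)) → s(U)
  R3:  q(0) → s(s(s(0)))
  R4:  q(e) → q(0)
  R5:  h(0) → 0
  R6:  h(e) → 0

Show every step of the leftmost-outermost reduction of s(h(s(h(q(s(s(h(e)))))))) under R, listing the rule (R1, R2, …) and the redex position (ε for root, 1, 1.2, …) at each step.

s(s(0))

1. s(h(s(h(q(s(s(h(e))))))))  →  s(s(h(q(s(s(h(e)))))))   [R2 at 1]
2. s(s(h(q(s(s(h(e)))))))  →  s(s(h(h(e))))   [R1 at 1.1.1]
3. s(s(h(h(e))))  →  s(s(h(0)))   [R6 at 1.1.1]
4. s(s(h(0)))  →  s(s(0))   [R5 at 1.1]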